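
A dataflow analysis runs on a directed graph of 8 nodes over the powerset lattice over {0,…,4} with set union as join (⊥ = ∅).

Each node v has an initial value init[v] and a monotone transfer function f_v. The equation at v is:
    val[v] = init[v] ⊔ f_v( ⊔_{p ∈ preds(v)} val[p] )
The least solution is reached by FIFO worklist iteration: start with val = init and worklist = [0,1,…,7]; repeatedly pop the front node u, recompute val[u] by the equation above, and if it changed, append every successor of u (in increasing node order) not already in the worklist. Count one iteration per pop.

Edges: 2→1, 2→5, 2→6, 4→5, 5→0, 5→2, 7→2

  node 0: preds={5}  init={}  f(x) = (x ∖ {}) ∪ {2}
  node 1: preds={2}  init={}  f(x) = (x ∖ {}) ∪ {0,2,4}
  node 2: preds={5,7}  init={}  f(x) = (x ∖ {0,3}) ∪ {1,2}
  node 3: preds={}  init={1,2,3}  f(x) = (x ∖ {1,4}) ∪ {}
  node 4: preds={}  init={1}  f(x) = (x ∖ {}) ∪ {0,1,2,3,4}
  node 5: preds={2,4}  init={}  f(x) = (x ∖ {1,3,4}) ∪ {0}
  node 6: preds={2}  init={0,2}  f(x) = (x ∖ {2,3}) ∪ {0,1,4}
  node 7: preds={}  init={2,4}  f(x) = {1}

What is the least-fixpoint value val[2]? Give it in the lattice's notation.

Trace (11 dequeues):
  [1] u=0 | in {} | out {2} | prev {} | push {}
  [2] u=1 | in {} | out {0,2,4} | prev {} | push {}
  [3] u=2 | in {2,4} | out {1,2,4} | prev {} | push {1}
  [4] u=3 | in {} | out {1,2,3} | ==
  [5] u=4 | in {} | out {0,1,2,3,4} | prev {1} | push {}
  [6] u=5 | in {0,1,2,3,4} | out {0,2} | prev {} | push {0,2}
  [7] u=6 | in {1,2,4} | out {0,1,2,4} | prev {0,2} | push {}
  [8] u=7 | in {} | out {1,2,4} | prev {2,4} | push {}
  [9] u=1 | in {1,2,4} | out {0,1,2,4} | prev {0,2,4} | push {}
  [10] u=0 | in {0,2} | out {0,2} | prev {2} | push {}
  [11] u=2 | in {0,1,2,4} | out {1,2,4} | ==

Converged values:
  [0] {0,2}
  [1] {0,1,2,4}
  [2] {1,2,4}
  [3] {1,2,3}
  [4] {0,1,2,3,4}
  [5] {0,2}
  [6] {0,1,2,4}
  [7] {1,2,4}

{1,2,4}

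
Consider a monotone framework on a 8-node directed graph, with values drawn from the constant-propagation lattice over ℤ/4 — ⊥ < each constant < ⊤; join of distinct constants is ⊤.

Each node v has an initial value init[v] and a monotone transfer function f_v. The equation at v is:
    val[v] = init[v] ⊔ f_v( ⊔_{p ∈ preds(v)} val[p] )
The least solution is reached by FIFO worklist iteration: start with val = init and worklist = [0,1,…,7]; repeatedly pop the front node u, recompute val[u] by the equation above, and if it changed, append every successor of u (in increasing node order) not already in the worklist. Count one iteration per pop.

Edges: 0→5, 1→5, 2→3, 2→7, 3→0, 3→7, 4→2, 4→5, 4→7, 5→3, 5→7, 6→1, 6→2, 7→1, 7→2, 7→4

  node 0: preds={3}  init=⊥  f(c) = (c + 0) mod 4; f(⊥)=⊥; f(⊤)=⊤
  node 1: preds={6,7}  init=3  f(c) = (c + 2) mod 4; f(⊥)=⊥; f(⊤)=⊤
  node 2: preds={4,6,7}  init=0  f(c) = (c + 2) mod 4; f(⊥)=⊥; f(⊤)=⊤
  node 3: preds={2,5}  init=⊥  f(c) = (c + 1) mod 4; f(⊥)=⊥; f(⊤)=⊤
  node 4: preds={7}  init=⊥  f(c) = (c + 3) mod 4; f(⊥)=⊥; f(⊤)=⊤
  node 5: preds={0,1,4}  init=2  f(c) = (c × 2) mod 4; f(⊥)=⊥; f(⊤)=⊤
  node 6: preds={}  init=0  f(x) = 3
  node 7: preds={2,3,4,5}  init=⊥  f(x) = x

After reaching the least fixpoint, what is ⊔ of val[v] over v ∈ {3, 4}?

Iteration log — 16 steps:
  step 1. node 0  ⊔preds=⊥  new=⊥  stable
  step 2. node 1  ⊔preds=0  new=⊤  old=3  +wl: 
  step 3. node 2  ⊔preds=0  new=⊤  old=0  +wl: 
  step 4. node 3  ⊔preds=⊤  new=⊤  old=⊥  +wl: 0
  step 5. node 4  ⊔preds=⊥  new=⊥  stable
  step 6. node 5  ⊔preds=⊤  new=⊤  old=2  +wl: 3
  step 7. node 6  ⊔preds=⊥  new=⊤  old=0  +wl: 1,2
  step 8. node 7  ⊔preds=⊤  new=⊤  old=⊥  +wl: 4
  step 9. node 0  ⊔preds=⊤  new=⊤  old=⊥  +wl: 5
  step 10. node 3  ⊔preds=⊤  new=⊤  stable
  step 11. node 1  ⊔preds=⊤  new=⊤  stable
  step 12. node 2  ⊔preds=⊤  new=⊤  stable
  step 13. node 4  ⊔preds=⊤  new=⊤  old=⊥  +wl: 2,7
  step 14. node 5  ⊔preds=⊤  new=⊤  stable
  step 15. node 2  ⊔preds=⊤  new=⊤  stable
  step 16. node 7  ⊔preds=⊤  new=⊤  stable

Least fixpoint reached:
  node 0: ⊤
  node 1: ⊤
  node 2: ⊤
  node 3: ⊤
  node 4: ⊤
  node 5: ⊤
  node 6: ⊤
  node 7: ⊤

⊤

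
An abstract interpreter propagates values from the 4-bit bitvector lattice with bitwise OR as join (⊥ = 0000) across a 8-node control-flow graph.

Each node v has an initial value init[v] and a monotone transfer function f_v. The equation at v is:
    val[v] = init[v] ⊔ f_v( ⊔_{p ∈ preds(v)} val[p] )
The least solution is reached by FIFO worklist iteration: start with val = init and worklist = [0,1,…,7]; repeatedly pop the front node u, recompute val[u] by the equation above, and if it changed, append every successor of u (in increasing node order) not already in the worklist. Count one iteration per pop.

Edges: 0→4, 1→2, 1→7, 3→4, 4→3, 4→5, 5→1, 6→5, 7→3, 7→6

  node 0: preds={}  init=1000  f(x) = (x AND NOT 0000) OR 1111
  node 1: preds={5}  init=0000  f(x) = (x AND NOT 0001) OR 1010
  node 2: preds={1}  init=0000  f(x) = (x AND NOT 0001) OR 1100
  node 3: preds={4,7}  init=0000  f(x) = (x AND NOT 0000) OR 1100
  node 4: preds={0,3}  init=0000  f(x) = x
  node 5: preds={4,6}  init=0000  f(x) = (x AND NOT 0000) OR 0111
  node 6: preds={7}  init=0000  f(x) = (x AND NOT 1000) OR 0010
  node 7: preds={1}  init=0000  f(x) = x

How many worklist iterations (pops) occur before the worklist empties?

18

Worklist (18 pops):
  #1 pop 0: in=0000 → 1111 (was 1000); enqueue []
  #2 pop 1: in=0000 → 1010 (was 0000); enqueue []
  #3 pop 2: in=1010 → 1110 (was 0000); enqueue []
  #4 pop 3: in=0000 → 1100 (was 0000); enqueue []
  #5 pop 4: in=1111 → 1111 (was 0000); enqueue [3]
  #6 pop 5: in=1111 → 1111 (was 0000); enqueue [1]
  #7 pop 6: in=0000 → 0010 (was 0000); enqueue [5]
  #8 pop 7: in=1010 → 1010 (was 0000); enqueue [6]
  #9 pop 3: in=1111 → 1111 (was 1100); enqueue [4]
  #10 pop 1: in=1111 → 1110 (was 1010); enqueue [2,7]
  #11 pop 5: in=1111 → 1111 (no change)
  #12 pop 6: in=1010 → 0010 (no change)
  #13 pop 4: in=1111 → 1111 (no change)
  #14 pop 2: in=1110 → 1110 (no change)
  #15 pop 7: in=1110 → 1110 (was 1010); enqueue [3,6]
  #16 pop 3: in=1111 → 1111 (no change)
  #17 pop 6: in=1110 → 0110 (was 0010); enqueue [5]
  #18 pop 5: in=1111 → 1111 (no change)

Fixpoint:
  val[0] = 1111
  val[1] = 1110
  val[2] = 1110
  val[3] = 1111
  val[4] = 1111
  val[5] = 1111
  val[6] = 0110
  val[7] = 1110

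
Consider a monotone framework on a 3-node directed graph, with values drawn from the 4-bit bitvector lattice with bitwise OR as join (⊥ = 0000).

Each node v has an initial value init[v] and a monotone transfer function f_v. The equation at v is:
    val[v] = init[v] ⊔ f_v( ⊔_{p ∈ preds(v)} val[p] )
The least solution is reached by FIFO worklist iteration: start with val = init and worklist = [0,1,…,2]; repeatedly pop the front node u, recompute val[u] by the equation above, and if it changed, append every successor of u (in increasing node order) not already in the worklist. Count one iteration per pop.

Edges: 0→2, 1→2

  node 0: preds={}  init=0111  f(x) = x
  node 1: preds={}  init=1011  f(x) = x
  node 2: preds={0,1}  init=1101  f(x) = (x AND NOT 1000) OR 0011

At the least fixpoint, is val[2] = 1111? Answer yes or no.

yes

Iteration log — 3 steps:
  step 1. node 0  ⊔preds=0000  new=0111  stable
  step 2. node 1  ⊔preds=0000  new=1011  stable
  step 3. node 2  ⊔preds=1111  new=1111  old=1101  +wl: 

Least fixpoint reached:
  node 0: 0111
  node 1: 1011
  node 2: 1111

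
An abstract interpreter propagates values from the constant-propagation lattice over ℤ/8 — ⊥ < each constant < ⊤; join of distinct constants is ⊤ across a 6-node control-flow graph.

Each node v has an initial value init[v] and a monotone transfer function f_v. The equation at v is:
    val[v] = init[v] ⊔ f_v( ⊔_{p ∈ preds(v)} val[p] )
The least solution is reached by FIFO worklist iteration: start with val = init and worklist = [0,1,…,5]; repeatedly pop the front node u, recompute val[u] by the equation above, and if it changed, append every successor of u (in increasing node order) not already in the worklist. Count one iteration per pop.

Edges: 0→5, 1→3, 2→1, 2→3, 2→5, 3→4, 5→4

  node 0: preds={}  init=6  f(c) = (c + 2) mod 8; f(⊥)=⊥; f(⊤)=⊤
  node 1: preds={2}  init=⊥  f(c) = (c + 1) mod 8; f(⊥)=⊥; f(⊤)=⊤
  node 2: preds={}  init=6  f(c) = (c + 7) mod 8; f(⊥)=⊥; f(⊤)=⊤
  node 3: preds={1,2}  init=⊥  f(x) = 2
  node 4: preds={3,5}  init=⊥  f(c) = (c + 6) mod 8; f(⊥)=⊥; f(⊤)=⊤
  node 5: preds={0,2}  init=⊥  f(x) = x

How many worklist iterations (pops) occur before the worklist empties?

Worklist (7 pops):
  #1 pop 0: in=⊥ → 6 (no change)
  #2 pop 1: in=6 → 7 (was ⊥); enqueue []
  #3 pop 2: in=⊥ → 6 (no change)
  #4 pop 3: in=⊤ → 2 (was ⊥); enqueue []
  #5 pop 4: in=2 → 0 (was ⊥); enqueue []
  #6 pop 5: in=6 → 6 (was ⊥); enqueue [4]
  #7 pop 4: in=⊤ → ⊤ (was 0); enqueue []

Fixpoint:
  val[0] = 6
  val[1] = 7
  val[2] = 6
  val[3] = 2
  val[4] = ⊤
  val[5] = 6

7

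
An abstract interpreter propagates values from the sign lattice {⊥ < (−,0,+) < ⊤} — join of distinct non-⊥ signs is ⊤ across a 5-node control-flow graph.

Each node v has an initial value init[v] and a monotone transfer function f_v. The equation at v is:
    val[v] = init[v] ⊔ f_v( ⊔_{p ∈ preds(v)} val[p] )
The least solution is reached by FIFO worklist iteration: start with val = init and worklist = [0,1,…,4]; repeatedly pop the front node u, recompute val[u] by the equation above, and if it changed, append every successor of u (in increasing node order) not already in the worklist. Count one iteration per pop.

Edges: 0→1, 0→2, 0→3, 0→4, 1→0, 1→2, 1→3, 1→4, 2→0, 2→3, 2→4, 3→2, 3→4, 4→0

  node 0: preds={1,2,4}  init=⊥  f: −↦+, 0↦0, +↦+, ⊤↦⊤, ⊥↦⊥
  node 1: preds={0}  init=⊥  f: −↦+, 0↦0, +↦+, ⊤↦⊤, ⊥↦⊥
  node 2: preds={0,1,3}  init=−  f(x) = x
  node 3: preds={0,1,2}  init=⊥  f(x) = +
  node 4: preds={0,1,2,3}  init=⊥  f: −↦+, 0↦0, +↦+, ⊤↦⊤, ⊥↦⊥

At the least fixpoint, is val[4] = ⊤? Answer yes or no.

yes

Worklist (12 pops):
  #1 pop 0: in=− → + (was ⊥); enqueue []
  #2 pop 1: in=+ → + (was ⊥); enqueue [0]
  #3 pop 2: in=+ → ⊤ (was −); enqueue []
  #4 pop 3: in=⊤ → + (was ⊥); enqueue [2]
  #5 pop 4: in=⊤ → ⊤ (was ⊥); enqueue []
  #6 pop 0: in=⊤ → ⊤ (was +); enqueue [1,3,4]
  #7 pop 2: in=⊤ → ⊤ (no change)
  #8 pop 1: in=⊤ → ⊤ (was +); enqueue [0,2]
  #9 pop 3: in=⊤ → + (no change)
  #10 pop 4: in=⊤ → ⊤ (no change)
  #11 pop 0: in=⊤ → ⊤ (no change)
  #12 pop 2: in=⊤ → ⊤ (no change)

Fixpoint:
  val[0] = ⊤
  val[1] = ⊤
  val[2] = ⊤
  val[3] = +
  val[4] = ⊤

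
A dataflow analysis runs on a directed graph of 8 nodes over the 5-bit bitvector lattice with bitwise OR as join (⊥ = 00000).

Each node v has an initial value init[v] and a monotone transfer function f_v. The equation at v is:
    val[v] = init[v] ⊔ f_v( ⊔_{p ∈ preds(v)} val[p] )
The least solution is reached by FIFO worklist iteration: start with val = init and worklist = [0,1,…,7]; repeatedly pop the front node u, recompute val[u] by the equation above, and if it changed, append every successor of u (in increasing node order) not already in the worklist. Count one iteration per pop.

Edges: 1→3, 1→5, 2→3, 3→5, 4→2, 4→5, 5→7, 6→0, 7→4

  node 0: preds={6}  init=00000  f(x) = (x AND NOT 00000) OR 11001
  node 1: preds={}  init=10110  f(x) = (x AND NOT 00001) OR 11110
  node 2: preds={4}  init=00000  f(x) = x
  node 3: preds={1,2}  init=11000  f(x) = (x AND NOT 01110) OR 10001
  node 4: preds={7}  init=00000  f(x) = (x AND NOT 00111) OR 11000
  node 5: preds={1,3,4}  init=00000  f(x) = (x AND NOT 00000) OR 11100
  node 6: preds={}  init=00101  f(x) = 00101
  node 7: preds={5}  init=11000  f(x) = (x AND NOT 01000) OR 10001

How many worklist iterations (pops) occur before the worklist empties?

11

Iteration log — 11 steps:
  step 1. node 0  ⊔preds=00101  new=11101  old=00000  +wl: 
  step 2. node 1  ⊔preds=00000  new=11110  old=10110  +wl: 
  step 3. node 2  ⊔preds=00000  new=00000  stable
  step 4. node 3  ⊔preds=11110  new=11001  old=11000  +wl: 
  step 5. node 4  ⊔preds=11000  new=11000  old=00000  +wl: 2
  step 6. node 5  ⊔preds=11111  new=11111  old=00000  +wl: 
  step 7. node 6  ⊔preds=00000  new=00101  stable
  step 8. node 7  ⊔preds=11111  new=11111  old=11000  +wl: 4
  step 9. node 2  ⊔preds=11000  new=11000  old=00000  +wl: 3
  step 10. node 4  ⊔preds=11111  new=11000  stable
  step 11. node 3  ⊔preds=11110  new=11001  stable

Least fixpoint reached:
  node 0: 11101
  node 1: 11110
  node 2: 11000
  node 3: 11001
  node 4: 11000
  node 5: 11111
  node 6: 00101
  node 7: 11111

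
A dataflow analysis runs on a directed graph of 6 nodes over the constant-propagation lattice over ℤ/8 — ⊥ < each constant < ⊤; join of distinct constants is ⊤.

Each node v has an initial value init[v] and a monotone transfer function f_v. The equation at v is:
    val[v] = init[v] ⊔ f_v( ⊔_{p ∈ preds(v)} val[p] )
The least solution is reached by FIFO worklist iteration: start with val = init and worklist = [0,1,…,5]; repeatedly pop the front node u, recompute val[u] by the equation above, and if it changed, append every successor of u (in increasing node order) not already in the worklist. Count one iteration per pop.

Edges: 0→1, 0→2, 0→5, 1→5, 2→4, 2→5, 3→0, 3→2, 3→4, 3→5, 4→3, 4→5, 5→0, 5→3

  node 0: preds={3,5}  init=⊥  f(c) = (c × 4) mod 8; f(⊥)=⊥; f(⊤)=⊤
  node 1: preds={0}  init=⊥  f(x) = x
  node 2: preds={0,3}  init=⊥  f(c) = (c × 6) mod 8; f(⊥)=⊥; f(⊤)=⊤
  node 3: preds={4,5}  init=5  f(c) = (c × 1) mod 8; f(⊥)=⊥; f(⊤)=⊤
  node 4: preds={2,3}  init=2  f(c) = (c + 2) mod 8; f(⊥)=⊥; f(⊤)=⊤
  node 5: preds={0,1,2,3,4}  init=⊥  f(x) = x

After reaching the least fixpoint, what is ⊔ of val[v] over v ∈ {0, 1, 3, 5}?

⊤

Iteration log — 11 steps:
  step 1. node 0  ⊔preds=5  new=4  old=⊥  +wl: 
  step 2. node 1  ⊔preds=4  new=4  old=⊥  +wl: 
  step 3. node 2  ⊔preds=⊤  new=⊤  old=⊥  +wl: 
  step 4. node 3  ⊔preds=2  new=⊤  old=5  +wl: 0,2
  step 5. node 4  ⊔preds=⊤  new=⊤  old=2  +wl: 3
  step 6. node 5  ⊔preds=⊤  new=⊤  old=⊥  +wl: 
  step 7. node 0  ⊔preds=⊤  new=⊤  old=4  +wl: 1,5
  step 8. node 2  ⊔preds=⊤  new=⊤  stable
  step 9. node 3  ⊔preds=⊤  new=⊤  stable
  step 10. node 1  ⊔preds=⊤  new=⊤  old=4  +wl: 
  step 11. node 5  ⊔preds=⊤  new=⊤  stable

Least fixpoint reached:
  node 0: ⊤
  node 1: ⊤
  node 2: ⊤
  node 3: ⊤
  node 4: ⊤
  node 5: ⊤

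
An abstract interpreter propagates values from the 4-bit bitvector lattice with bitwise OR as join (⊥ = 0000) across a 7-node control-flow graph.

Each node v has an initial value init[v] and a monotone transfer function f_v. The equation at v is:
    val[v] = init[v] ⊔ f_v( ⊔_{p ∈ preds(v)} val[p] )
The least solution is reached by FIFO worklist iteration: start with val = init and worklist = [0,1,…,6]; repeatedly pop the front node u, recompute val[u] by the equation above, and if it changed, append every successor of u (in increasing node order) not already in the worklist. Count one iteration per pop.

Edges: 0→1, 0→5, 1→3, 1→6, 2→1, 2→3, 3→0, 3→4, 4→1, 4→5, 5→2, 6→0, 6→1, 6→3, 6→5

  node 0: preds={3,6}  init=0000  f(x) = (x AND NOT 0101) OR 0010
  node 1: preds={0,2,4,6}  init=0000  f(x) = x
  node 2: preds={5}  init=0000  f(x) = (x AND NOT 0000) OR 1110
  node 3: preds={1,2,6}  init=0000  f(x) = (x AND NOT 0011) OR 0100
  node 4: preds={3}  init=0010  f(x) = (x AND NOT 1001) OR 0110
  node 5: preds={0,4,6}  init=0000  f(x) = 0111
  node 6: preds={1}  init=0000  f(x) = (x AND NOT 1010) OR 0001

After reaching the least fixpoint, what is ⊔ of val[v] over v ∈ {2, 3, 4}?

1111

Iteration log — 17 steps:
  step 1. node 0  ⊔preds=0000  new=0010  old=0000  +wl: 
  step 2. node 1  ⊔preds=0010  new=0010  old=0000  +wl: 
  step 3. node 2  ⊔preds=0000  new=1110  old=0000  +wl: 1
  step 4. node 3  ⊔preds=1110  new=1100  old=0000  +wl: 0
  step 5. node 4  ⊔preds=1100  new=0110  old=0010  +wl: 
  step 6. node 5  ⊔preds=0110  new=0111  old=0000  +wl: 2
  step 7. node 6  ⊔preds=0010  new=0001  old=0000  +wl: 3,5
  step 8. node 1  ⊔preds=1111  new=1111  old=0010  +wl: 6
  step 9. node 0  ⊔preds=1101  new=1010  old=0010  +wl: 1
  step 10. node 2  ⊔preds=0111  new=1111  old=1110  +wl: 
  step 11. node 3  ⊔preds=1111  new=1100  stable
  step 12. node 5  ⊔preds=1111  new=0111  stable
  step 13. node 6  ⊔preds=1111  new=0101  old=0001  +wl: 0,3,5
  step 14. node 1  ⊔preds=1111  new=1111  stable
  step 15. node 0  ⊔preds=1101  new=1010  stable
  step 16. node 3  ⊔preds=1111  new=1100  stable
  step 17. node 5  ⊔preds=1111  new=0111  stable

Least fixpoint reached:
  node 0: 1010
  node 1: 1111
  node 2: 1111
  node 3: 1100
  node 4: 0110
  node 5: 0111
  node 6: 0101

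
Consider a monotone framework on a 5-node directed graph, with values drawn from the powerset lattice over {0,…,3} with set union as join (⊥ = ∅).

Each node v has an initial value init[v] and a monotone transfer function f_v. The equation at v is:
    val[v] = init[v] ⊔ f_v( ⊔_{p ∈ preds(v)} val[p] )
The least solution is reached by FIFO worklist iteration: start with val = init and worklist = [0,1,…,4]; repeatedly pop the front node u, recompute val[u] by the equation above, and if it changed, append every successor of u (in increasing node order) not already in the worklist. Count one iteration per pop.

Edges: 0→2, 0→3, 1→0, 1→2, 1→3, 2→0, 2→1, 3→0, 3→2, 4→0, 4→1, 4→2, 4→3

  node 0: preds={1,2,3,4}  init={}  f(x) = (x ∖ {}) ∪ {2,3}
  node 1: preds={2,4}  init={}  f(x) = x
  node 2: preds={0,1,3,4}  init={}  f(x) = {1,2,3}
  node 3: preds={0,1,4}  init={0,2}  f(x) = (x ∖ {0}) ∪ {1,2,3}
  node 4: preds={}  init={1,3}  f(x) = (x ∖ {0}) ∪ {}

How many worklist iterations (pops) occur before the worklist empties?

Iteration log — 10 steps:
  step 1. node 0  ⊔preds={0,1,2,3}  new={0,1,2,3}  old={}  +wl: 
  step 2. node 1  ⊔preds={1,3}  new={1,3}  old={}  +wl: 0
  step 3. node 2  ⊔preds={0,1,2,3}  new={1,2,3}  old={}  +wl: 1
  step 4. node 3  ⊔preds={0,1,2,3}  new={0,1,2,3}  old={0,2}  +wl: 2
  step 5. node 4  ⊔preds={}  new={1,3}  stable
  step 6. node 0  ⊔preds={0,1,2,3}  new={0,1,2,3}  stable
  step 7. node 1  ⊔preds={1,2,3}  new={1,2,3}  old={1,3}  +wl: 0,3
  step 8. node 2  ⊔preds={0,1,2,3}  new={1,2,3}  stable
  step 9. node 0  ⊔preds={0,1,2,3}  new={0,1,2,3}  stable
  step 10. node 3  ⊔preds={0,1,2,3}  new={0,1,2,3}  stable

Least fixpoint reached:
  node 0: {0,1,2,3}
  node 1: {1,2,3}
  node 2: {1,2,3}
  node 3: {0,1,2,3}
  node 4: {1,3}

10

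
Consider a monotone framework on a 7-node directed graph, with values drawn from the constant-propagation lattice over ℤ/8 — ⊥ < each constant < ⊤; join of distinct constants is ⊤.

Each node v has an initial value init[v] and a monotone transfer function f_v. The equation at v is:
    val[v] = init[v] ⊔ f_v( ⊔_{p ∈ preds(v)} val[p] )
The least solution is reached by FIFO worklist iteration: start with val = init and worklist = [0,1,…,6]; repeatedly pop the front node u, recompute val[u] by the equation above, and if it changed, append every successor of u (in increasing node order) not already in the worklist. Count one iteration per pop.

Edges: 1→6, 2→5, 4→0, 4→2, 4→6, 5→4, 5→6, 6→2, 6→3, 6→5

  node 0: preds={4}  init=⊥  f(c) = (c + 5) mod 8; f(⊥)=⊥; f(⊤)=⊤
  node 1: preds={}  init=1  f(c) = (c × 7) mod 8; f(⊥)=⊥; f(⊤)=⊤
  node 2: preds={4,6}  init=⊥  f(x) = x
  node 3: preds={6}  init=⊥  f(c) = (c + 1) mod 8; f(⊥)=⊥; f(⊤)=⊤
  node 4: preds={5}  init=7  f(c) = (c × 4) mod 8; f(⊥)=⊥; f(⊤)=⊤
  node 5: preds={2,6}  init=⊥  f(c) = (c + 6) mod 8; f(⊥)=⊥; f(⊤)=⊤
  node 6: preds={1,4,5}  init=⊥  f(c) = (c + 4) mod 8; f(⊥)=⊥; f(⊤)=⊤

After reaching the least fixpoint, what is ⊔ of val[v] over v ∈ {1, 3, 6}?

⊤

Worklist (14 pops):
  #1 pop 0: in=7 → 4 (was ⊥); enqueue []
  #2 pop 1: in=⊥ → 1 (no change)
  #3 pop 2: in=7 → 7 (was ⊥); enqueue []
  #4 pop 3: in=⊥ → ⊥ (no change)
  #5 pop 4: in=⊥ → 7 (no change)
  #6 pop 5: in=7 → 5 (was ⊥); enqueue [4]
  #7 pop 6: in=⊤ → ⊤ (was ⊥); enqueue [2,3,5]
  #8 pop 4: in=5 → ⊤ (was 7); enqueue [0,6]
  #9 pop 2: in=⊤ → ⊤ (was 7); enqueue []
  #10 pop 3: in=⊤ → ⊤ (was ⊥); enqueue []
  #11 pop 5: in=⊤ → ⊤ (was 5); enqueue [4]
  #12 pop 0: in=⊤ → ⊤ (was 4); enqueue []
  #13 pop 6: in=⊤ → ⊤ (no change)
  #14 pop 4: in=⊤ → ⊤ (no change)

Fixpoint:
  val[0] = ⊤
  val[1] = 1
  val[2] = ⊤
  val[3] = ⊤
  val[4] = ⊤
  val[5] = ⊤
  val[6] = ⊤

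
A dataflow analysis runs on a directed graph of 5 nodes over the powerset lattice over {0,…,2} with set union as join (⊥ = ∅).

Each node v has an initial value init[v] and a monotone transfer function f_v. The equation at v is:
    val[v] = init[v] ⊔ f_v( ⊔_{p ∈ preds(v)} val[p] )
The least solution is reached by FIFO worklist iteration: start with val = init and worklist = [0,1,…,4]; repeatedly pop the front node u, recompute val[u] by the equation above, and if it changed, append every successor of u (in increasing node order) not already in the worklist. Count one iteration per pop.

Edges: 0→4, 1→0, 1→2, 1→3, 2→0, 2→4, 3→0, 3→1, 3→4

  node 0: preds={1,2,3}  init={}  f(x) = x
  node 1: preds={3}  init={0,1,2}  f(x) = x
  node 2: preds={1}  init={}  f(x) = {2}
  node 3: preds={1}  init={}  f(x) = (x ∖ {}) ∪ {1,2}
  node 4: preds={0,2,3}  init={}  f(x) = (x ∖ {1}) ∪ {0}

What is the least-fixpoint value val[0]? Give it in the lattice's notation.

{0,1,2}

Trace (7 dequeues):
  [1] u=0 | in {0,1,2} | out {0,1,2} | prev {} | push {}
  [2] u=1 | in {} | out {0,1,2} | ==
  [3] u=2 | in {0,1,2} | out {2} | prev {} | push {0}
  [4] u=3 | in {0,1,2} | out {0,1,2} | prev {} | push {1}
  [5] u=4 | in {0,1,2} | out {0,2} | prev {} | push {}
  [6] u=0 | in {0,1,2} | out {0,1,2} | ==
  [7] u=1 | in {0,1,2} | out {0,1,2} | ==

Converged values:
  [0] {0,1,2}
  [1] {0,1,2}
  [2] {2}
  [3] {0,1,2}
  [4] {0,2}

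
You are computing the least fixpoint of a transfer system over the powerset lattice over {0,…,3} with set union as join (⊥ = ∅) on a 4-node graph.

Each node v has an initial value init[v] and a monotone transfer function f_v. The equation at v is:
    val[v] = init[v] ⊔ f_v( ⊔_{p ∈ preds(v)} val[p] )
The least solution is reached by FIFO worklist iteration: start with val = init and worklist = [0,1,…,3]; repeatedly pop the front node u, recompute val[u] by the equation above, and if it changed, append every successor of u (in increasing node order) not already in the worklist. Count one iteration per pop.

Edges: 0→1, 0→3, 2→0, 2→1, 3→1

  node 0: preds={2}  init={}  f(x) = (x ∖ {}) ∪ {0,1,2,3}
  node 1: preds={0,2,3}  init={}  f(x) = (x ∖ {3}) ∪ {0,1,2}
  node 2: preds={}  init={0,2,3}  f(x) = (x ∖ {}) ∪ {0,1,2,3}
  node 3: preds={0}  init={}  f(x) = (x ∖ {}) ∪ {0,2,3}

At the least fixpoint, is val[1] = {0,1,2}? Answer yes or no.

yes

Trace (6 dequeues):
  [1] u=0 | in {0,2,3} | out {0,1,2,3} | prev {} | push {}
  [2] u=1 | in {0,1,2,3} | out {0,1,2} | prev {} | push {}
  [3] u=2 | in {} | out {0,1,2,3} | prev {0,2,3} | push {0,1}
  [4] u=3 | in {0,1,2,3} | out {0,1,2,3} | prev {} | push {}
  [5] u=0 | in {0,1,2,3} | out {0,1,2,3} | ==
  [6] u=1 | in {0,1,2,3} | out {0,1,2} | ==

Converged values:
  [0] {0,1,2,3}
  [1] {0,1,2}
  [2] {0,1,2,3}
  [3] {0,1,2,3}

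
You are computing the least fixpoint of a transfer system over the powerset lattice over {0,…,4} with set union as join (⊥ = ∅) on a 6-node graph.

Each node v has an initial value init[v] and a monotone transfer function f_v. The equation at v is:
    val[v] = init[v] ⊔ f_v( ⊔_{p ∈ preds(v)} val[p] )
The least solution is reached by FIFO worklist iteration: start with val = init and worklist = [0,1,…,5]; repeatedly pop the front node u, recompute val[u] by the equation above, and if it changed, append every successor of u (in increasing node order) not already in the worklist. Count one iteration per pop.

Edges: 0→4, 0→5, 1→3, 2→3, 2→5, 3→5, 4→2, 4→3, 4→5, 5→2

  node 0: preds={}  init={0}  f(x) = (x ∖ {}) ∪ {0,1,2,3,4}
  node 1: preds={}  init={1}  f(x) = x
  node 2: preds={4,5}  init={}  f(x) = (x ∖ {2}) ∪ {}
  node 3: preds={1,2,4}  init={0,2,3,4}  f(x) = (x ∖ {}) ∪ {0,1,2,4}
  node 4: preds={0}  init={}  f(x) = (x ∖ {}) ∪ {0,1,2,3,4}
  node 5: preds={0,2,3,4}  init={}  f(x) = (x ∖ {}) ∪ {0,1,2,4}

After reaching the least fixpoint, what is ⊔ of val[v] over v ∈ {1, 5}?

{0,1,2,3,4}

Trace (9 dequeues):
  [1] u=0 | in {} | out {0,1,2,3,4} | prev {0} | push {}
  [2] u=1 | in {} | out {1} | ==
  [3] u=2 | in {} | out {} | ==
  [4] u=3 | in {1} | out {0,1,2,3,4} | prev {0,2,3,4} | push {}
  [5] u=4 | in {0,1,2,3,4} | out {0,1,2,3,4} | prev {} | push {2,3}
  [6] u=5 | in {0,1,2,3,4} | out {0,1,2,3,4} | prev {} | push {}
  [7] u=2 | in {0,1,2,3,4} | out {0,1,3,4} | prev {} | push {5}
  [8] u=3 | in {0,1,2,3,4} | out {0,1,2,3,4} | ==
  [9] u=5 | in {0,1,2,3,4} | out {0,1,2,3,4} | ==

Converged values:
  [0] {0,1,2,3,4}
  [1] {1}
  [2] {0,1,3,4}
  [3] {0,1,2,3,4}
  [4] {0,1,2,3,4}
  [5] {0,1,2,3,4}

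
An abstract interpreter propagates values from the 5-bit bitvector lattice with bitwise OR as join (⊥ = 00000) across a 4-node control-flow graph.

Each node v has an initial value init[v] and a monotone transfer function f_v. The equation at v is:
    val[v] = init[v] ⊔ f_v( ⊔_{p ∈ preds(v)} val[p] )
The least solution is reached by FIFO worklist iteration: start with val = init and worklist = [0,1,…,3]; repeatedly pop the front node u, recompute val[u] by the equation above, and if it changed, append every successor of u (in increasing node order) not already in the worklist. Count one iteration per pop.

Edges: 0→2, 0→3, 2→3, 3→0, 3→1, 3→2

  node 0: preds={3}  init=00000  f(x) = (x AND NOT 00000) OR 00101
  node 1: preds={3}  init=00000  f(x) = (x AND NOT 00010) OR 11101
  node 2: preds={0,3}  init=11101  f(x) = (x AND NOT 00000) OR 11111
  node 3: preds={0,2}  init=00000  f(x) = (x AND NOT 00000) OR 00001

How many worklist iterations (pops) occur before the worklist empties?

Worklist (8 pops):
  #1 pop 0: in=00000 → 00101 (was 00000); enqueue []
  #2 pop 1: in=00000 → 11101 (was 00000); enqueue []
  #3 pop 2: in=00101 → 11111 (was 11101); enqueue []
  #4 pop 3: in=11111 → 11111 (was 00000); enqueue [0,1,2]
  #5 pop 0: in=11111 → 11111 (was 00101); enqueue [3]
  #6 pop 1: in=11111 → 11101 (no change)
  #7 pop 2: in=11111 → 11111 (no change)
  #8 pop 3: in=11111 → 11111 (no change)

Fixpoint:
  val[0] = 11111
  val[1] = 11101
  val[2] = 11111
  val[3] = 11111

8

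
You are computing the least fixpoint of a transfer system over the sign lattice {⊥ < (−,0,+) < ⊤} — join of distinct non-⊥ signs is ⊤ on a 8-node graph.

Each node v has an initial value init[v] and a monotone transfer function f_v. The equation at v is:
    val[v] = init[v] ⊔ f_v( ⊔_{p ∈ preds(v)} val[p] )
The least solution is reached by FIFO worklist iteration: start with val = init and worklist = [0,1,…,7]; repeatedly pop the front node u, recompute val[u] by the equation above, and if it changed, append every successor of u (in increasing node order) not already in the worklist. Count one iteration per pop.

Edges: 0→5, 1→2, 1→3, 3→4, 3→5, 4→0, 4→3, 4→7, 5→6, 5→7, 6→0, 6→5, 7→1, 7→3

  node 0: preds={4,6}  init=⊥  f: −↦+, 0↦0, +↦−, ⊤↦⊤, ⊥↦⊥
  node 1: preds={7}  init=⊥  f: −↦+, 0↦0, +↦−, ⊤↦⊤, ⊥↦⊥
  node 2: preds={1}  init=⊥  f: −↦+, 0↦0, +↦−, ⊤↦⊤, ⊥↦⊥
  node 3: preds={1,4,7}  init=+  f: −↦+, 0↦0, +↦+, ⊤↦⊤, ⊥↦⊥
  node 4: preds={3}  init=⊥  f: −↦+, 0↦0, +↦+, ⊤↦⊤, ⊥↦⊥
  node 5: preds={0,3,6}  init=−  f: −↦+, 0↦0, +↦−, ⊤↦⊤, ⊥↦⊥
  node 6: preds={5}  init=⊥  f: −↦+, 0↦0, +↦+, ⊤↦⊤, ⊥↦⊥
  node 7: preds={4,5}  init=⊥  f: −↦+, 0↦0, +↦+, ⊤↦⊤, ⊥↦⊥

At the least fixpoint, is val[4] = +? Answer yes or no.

no

Trace (19 dequeues):
  [1] u=0 | in ⊥ | out ⊥ | ==
  [2] u=1 | in ⊥ | out ⊥ | ==
  [3] u=2 | in ⊥ | out ⊥ | ==
  [4] u=3 | in ⊥ | out + | ==
  [5] u=4 | in + | out + | prev ⊥ | push {0,3}
  [6] u=5 | in + | out − | ==
  [7] u=6 | in − | out + | prev ⊥ | push {5}
  [8] u=7 | in ⊤ | out ⊤ | prev ⊥ | push {1}
  [9] u=0 | in + | out − | prev ⊥ | push {}
  [10] u=3 | in ⊤ | out ⊤ | prev + | push {4}
  [11] u=5 | in ⊤ | out ⊤ | prev − | push {6,7}
  [12] u=1 | in ⊤ | out ⊤ | prev ⊥ | push {2,3}
  [13] u=4 | in ⊤ | out ⊤ | prev + | push {0}
  [14] u=6 | in ⊤ | out ⊤ | prev + | push {5}
  [15] u=7 | in ⊤ | out ⊤ | ==
  [16] u=2 | in ⊤ | out ⊤ | prev ⊥ | push {}
  [17] u=3 | in ⊤ | out ⊤ | ==
  [18] u=0 | in ⊤ | out ⊤ | prev − | push {}
  [19] u=5 | in ⊤ | out ⊤ | ==

Converged values:
  [0] ⊤
  [1] ⊤
  [2] ⊤
  [3] ⊤
  [4] ⊤
  [5] ⊤
  [6] ⊤
  [7] ⊤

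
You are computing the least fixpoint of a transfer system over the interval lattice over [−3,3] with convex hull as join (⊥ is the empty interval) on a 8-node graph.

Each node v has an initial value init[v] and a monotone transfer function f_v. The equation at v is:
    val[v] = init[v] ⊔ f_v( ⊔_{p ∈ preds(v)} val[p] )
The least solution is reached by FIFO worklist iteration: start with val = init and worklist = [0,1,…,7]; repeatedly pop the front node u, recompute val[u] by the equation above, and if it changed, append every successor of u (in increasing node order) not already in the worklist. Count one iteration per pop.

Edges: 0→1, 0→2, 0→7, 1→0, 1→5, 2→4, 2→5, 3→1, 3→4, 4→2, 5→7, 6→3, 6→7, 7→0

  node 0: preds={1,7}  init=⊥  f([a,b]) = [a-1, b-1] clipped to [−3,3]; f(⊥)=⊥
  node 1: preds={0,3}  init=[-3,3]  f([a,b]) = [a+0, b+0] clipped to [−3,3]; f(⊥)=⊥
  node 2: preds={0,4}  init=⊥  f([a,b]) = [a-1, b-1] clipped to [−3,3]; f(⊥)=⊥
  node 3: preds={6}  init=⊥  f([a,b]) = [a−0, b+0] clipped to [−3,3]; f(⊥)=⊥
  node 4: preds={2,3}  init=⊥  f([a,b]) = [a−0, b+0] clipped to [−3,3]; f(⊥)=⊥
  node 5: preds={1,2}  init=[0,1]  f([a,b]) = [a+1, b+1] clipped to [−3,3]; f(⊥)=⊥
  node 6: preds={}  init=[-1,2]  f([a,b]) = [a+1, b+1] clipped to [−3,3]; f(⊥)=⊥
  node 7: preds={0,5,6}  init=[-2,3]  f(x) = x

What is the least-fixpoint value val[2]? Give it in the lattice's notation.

Iteration log — 11 steps:
  step 1. node 0  ⊔preds=[-3,3]  new=[-3,2]  old=⊥  +wl: 
  step 2. node 1  ⊔preds=[-3,2]  new=[-3,3]  stable
  step 3. node 2  ⊔preds=[-3,2]  new=[-3,1]  old=⊥  +wl: 
  step 4. node 3  ⊔preds=[-1,2]  new=[-1,2]  old=⊥  +wl: 1
  step 5. node 4  ⊔preds=[-3,2]  new=[-3,2]  old=⊥  +wl: 2
  step 6. node 5  ⊔preds=[-3,3]  new=[-2,3]  old=[0,1]  +wl: 
  step 7. node 6  ⊔preds=⊥  new=[-1,2]  stable
  step 8. node 7  ⊔preds=[-3,3]  new=[-3,3]  old=[-2,3]  +wl: 0
  step 9. node 1  ⊔preds=[-3,2]  new=[-3,3]  stable
  step 10. node 2  ⊔preds=[-3,2]  new=[-3,1]  stable
  step 11. node 0  ⊔preds=[-3,3]  new=[-3,2]  stable

Least fixpoint reached:
  node 0: [-3,2]
  node 1: [-3,3]
  node 2: [-3,1]
  node 3: [-1,2]
  node 4: [-3,2]
  node 5: [-2,3]
  node 6: [-1,2]
  node 7: [-3,3]

[-3,1]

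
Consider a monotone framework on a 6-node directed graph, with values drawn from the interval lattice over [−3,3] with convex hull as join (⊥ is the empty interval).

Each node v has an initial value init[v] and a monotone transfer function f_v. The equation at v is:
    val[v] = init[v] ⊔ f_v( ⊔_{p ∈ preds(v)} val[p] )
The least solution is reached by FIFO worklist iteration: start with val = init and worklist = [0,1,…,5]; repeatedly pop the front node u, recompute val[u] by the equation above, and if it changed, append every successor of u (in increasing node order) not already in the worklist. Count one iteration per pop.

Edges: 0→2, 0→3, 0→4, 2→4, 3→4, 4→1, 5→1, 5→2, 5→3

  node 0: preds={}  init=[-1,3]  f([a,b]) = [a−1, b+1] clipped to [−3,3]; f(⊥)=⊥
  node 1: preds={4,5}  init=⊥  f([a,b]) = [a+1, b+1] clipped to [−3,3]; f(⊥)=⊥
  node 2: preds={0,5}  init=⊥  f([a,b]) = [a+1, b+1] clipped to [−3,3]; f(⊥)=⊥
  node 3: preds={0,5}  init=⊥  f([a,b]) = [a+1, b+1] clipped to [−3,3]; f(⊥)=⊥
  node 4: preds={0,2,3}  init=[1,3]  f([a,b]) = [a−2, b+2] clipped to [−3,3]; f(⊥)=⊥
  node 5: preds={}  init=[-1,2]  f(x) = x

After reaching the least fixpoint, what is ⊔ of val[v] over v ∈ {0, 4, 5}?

[-3,3]

Iteration log — 7 steps:
  step 1. node 0  ⊔preds=⊥  new=[-1,3]  stable
  step 2. node 1  ⊔preds=[-1,3]  new=[0,3]  old=⊥  +wl: 
  step 3. node 2  ⊔preds=[-1,3]  new=[0,3]  old=⊥  +wl: 
  step 4. node 3  ⊔preds=[-1,3]  new=[0,3]  old=⊥  +wl: 
  step 5. node 4  ⊔preds=[-1,3]  new=[-3,3]  old=[1,3]  +wl: 1
  step 6. node 5  ⊔preds=⊥  new=[-1,2]  stable
  step 7. node 1  ⊔preds=[-3,3]  new=[-2,3]  old=[0,3]  +wl: 

Least fixpoint reached:
  node 0: [-1,3]
  node 1: [-2,3]
  node 2: [0,3]
  node 3: [0,3]
  node 4: [-3,3]
  node 5: [-1,2]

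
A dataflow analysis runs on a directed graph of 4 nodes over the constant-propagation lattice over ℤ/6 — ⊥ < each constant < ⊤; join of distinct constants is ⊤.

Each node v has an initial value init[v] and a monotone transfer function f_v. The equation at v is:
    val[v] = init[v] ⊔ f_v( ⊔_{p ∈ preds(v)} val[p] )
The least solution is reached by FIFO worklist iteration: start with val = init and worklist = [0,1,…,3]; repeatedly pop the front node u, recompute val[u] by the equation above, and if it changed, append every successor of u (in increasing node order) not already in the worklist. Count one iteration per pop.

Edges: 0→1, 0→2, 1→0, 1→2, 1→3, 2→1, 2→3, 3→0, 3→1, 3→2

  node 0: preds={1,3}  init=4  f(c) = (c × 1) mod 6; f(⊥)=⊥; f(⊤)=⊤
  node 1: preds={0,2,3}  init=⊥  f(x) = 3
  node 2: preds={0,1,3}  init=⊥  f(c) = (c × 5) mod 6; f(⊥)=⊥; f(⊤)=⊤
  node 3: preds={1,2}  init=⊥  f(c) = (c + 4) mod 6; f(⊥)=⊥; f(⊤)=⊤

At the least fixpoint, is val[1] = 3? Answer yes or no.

Trace (7 dequeues):
  [1] u=0 | in ⊥ | out 4 | ==
  [2] u=1 | in 4 | out 3 | prev ⊥ | push {0}
  [3] u=2 | in ⊤ | out ⊤ | prev ⊥ | push {1}
  [4] u=3 | in ⊤ | out ⊤ | prev ⊥ | push {2}
  [5] u=0 | in ⊤ | out ⊤ | prev 4 | push {}
  [6] u=1 | in ⊤ | out 3 | ==
  [7] u=2 | in ⊤ | out ⊤ | ==

Converged values:
  [0] ⊤
  [1] 3
  [2] ⊤
  [3] ⊤

yes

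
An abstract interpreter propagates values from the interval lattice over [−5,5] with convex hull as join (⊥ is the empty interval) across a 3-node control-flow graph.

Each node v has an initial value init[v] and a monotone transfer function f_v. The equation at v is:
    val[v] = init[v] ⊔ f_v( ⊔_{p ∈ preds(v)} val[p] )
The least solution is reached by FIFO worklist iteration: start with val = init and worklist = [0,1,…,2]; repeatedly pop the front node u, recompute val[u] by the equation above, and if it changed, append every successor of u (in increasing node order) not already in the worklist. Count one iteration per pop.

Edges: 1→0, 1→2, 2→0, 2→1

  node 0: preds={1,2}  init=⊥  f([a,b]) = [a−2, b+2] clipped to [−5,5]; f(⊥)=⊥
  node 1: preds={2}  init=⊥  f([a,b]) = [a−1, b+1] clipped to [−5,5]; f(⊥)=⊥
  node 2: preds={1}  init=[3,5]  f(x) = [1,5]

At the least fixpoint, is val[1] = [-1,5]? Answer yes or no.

no

Iteration log — 7 steps:
  step 1. node 0  ⊔preds=[3,5]  new=[1,5]  old=⊥  +wl: 
  step 2. node 1  ⊔preds=[3,5]  new=[2,5]  old=⊥  +wl: 0
  step 3. node 2  ⊔preds=[2,5]  new=[1,5]  old=[3,5]  +wl: 1
  step 4. node 0  ⊔preds=[1,5]  new=[-1,5]  old=[1,5]  +wl: 
  step 5. node 1  ⊔preds=[1,5]  new=[0,5]  old=[2,5]  +wl: 0,2
  step 6. node 0  ⊔preds=[0,5]  new=[-2,5]  old=[-1,5]  +wl: 
  step 7. node 2  ⊔preds=[0,5]  new=[1,5]  stable

Least fixpoint reached:
  node 0: [-2,5]
  node 1: [0,5]
  node 2: [1,5]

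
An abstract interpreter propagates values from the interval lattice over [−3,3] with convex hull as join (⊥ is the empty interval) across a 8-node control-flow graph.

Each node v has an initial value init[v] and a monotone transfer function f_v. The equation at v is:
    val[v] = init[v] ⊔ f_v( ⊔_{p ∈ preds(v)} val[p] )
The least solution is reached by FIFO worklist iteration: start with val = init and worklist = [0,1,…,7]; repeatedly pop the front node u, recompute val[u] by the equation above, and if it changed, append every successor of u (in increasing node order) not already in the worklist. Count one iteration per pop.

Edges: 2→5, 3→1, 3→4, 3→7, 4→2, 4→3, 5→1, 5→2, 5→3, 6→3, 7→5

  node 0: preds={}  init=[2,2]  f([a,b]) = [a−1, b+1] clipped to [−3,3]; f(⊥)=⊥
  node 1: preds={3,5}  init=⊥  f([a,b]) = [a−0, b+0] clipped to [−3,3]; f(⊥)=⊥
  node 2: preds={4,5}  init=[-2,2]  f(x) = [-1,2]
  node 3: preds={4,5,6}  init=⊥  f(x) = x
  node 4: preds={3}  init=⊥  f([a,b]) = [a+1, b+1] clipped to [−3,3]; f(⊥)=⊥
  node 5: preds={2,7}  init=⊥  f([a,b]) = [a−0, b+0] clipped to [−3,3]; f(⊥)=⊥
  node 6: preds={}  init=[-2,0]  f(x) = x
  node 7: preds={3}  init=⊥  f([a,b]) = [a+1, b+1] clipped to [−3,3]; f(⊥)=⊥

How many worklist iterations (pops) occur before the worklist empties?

23

Worklist (23 pops):
  #1 pop 0: in=⊥ → [2,2] (no change)
  #2 pop 1: in=⊥ → ⊥ (no change)
  #3 pop 2: in=⊥ → [-2,2] (no change)
  #4 pop 3: in=[-2,0] → [-2,0] (was ⊥); enqueue [1]
  #5 pop 4: in=[-2,0] → [-1,1] (was ⊥); enqueue [2,3]
  #6 pop 5: in=[-2,2] → [-2,2] (was ⊥); enqueue []
  #7 pop 6: in=⊥ → [-2,0] (no change)
  #8 pop 7: in=[-2,0] → [-1,1] (was ⊥); enqueue [5]
  #9 pop 1: in=[-2,2] → [-2,2] (was ⊥); enqueue []
  #10 pop 2: in=[-2,2] → [-2,2] (no change)
  #11 pop 3: in=[-2,2] → [-2,2] (was [-2,0]); enqueue [1,4,7]
  #12 pop 5: in=[-2,2] → [-2,2] (no change)
  #13 pop 1: in=[-2,2] → [-2,2] (no change)
  #14 pop 4: in=[-2,2] → [-1,3] (was [-1,1]); enqueue [2,3]
  #15 pop 7: in=[-2,2] → [-1,3] (was [-1,1]); enqueue [5]
  #16 pop 2: in=[-2,3] → [-2,2] (no change)
  #17 pop 3: in=[-2,3] → [-2,3] (was [-2,2]); enqueue [1,4,7]
  #18 pop 5: in=[-2,3] → [-2,3] (was [-2,2]); enqueue [2,3]
  #19 pop 1: in=[-2,3] → [-2,3] (was [-2,2]); enqueue []
  #20 pop 4: in=[-2,3] → [-1,3] (no change)
  #21 pop 7: in=[-2,3] → [-1,3] (no change)
  #22 pop 2: in=[-2,3] → [-2,2] (no change)
  #23 pop 3: in=[-2,3] → [-2,3] (no change)

Fixpoint:
  val[0] = [2,2]
  val[1] = [-2,3]
  val[2] = [-2,2]
  val[3] = [-2,3]
  val[4] = [-1,3]
  val[5] = [-2,3]
  val[6] = [-2,0]
  val[7] = [-1,3]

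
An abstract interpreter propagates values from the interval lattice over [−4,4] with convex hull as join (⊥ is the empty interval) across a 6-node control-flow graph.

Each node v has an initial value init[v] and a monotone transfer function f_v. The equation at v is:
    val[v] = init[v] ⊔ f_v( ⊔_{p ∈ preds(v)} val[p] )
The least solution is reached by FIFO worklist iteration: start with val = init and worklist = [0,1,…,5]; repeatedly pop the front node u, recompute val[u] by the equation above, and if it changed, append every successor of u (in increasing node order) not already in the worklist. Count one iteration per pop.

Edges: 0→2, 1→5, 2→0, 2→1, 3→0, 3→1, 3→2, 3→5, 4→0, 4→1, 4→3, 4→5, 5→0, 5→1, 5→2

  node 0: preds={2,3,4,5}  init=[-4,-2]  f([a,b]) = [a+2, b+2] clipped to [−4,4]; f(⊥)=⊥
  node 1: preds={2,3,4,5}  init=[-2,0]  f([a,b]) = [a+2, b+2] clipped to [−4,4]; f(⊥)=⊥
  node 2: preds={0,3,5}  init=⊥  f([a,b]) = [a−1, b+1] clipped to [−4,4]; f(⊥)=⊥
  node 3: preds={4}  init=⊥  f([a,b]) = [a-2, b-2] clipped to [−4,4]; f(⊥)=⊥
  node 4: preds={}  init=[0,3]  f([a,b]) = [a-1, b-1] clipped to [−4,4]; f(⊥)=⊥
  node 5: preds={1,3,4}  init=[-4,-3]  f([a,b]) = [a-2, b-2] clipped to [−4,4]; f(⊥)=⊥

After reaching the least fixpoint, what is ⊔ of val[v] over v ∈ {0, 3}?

[-4,4]

Trace (9 dequeues):
  [1] u=0 | in [-4,3] | out [-4,4] | prev [-4,-2] | push {}
  [2] u=1 | in [-4,3] | out [-2,4] | prev [-2,0] | push {}
  [3] u=2 | in [-4,4] | out [-4,4] | prev ⊥ | push {0,1}
  [4] u=3 | in [0,3] | out [-2,1] | prev ⊥ | push {2}
  [5] u=4 | in ⊥ | out [0,3] | ==
  [6] u=5 | in [-2,4] | out [-4,2] | prev [-4,-3] | push {}
  [7] u=0 | in [-4,4] | out [-4,4] | ==
  [8] u=1 | in [-4,4] | out [-2,4] | ==
  [9] u=2 | in [-4,4] | out [-4,4] | ==

Converged values:
  [0] [-4,4]
  [1] [-2,4]
  [2] [-4,4]
  [3] [-2,1]
  [4] [0,3]
  [5] [-4,2]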